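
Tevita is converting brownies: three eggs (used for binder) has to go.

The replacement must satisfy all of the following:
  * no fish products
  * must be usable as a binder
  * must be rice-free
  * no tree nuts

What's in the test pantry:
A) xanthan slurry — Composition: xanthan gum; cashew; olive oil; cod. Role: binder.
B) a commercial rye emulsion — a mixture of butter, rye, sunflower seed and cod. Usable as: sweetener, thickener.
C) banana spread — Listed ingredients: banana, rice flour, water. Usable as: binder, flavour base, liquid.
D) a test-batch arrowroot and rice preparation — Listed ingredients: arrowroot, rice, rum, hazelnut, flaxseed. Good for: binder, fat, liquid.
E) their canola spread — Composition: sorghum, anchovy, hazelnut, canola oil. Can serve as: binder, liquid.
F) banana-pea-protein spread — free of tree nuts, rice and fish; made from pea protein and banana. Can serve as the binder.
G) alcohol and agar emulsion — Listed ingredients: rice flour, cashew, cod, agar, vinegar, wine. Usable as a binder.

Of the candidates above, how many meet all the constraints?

A: has cashew, so not tree-nut-free; has cod, so not fish-free — out
B: not usable as a binder; has cod, so not fish-free — out
C: has rice flour, so not rice-free — reject
D: has hazelnut, so not tree-nut-free; has rice, so not rice-free — out
E: has hazelnut, so not tree-nut-free; has anchovy, so not fish-free — reject
F: nothing on the exclusion list — valid
G: has cashew, so not tree-nut-free; has cod, so not fish-free (and 1 more) — out

1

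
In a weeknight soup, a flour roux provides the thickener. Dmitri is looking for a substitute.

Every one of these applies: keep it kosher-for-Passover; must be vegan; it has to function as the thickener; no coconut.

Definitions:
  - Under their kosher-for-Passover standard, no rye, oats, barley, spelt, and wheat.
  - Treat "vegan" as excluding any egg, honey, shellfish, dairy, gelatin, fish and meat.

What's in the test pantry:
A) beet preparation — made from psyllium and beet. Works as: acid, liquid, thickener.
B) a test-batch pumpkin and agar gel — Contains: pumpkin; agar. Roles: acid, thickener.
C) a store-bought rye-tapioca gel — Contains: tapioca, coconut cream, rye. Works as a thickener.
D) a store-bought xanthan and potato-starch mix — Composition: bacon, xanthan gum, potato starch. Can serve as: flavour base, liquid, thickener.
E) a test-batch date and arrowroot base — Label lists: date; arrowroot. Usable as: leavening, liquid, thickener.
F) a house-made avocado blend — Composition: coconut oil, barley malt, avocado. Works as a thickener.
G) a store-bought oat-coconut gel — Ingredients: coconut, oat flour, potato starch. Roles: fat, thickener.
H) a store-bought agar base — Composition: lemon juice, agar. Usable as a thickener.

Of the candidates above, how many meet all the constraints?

4

A: works as a thickener, kosher-for-Passover, vegan — OK
B: only pumpkin and agar; none excluded — valid
C: has rye, so not kosher-for-Passover; has coconut cream, so not coconut-free — reject
D: has bacon, so not vegan — out
E: works as a thickener, no coconut, kosher-for-Passover — valid
F: has barley malt, so not kosher-for-Passover; has coconut oil, so not coconut-free — reject
G: has oat flour, so not kosher-for-Passover; has coconut, so not coconut-free — no
H: no coconut, kosher-for-Passover — valid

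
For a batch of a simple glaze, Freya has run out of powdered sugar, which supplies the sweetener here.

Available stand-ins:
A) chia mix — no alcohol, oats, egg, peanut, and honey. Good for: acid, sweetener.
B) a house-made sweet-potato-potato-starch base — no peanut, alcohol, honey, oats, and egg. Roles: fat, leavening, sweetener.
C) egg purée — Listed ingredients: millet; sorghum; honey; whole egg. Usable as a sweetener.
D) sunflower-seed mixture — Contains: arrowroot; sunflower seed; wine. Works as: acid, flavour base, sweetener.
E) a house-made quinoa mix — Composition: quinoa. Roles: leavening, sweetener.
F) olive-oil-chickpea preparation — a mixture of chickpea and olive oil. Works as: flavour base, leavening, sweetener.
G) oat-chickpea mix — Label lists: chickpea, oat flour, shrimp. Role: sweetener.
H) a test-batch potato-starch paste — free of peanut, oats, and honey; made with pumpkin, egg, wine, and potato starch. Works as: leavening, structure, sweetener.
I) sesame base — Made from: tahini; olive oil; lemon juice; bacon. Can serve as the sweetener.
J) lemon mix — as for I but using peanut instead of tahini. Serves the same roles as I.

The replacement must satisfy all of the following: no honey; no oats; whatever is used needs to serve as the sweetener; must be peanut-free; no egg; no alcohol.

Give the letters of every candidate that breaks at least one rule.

C, D, G, H, J

A: every rule checks out — keep
B: all constraints satisfied — keep
C: has honey, so not honey-free; has whole egg, so not egg-free — no
D: has wine, so not alcohol-free — out
E: only quinoa; none excluded — valid
F: all constraints satisfied — keep
G: has oat flour, so not oat-free — reject
H: has wine, so not alcohol-free; has egg, so not egg-free — out
I: works as a sweetener, no honey, no peanut — valid
J: has peanut, so not peanut-free — no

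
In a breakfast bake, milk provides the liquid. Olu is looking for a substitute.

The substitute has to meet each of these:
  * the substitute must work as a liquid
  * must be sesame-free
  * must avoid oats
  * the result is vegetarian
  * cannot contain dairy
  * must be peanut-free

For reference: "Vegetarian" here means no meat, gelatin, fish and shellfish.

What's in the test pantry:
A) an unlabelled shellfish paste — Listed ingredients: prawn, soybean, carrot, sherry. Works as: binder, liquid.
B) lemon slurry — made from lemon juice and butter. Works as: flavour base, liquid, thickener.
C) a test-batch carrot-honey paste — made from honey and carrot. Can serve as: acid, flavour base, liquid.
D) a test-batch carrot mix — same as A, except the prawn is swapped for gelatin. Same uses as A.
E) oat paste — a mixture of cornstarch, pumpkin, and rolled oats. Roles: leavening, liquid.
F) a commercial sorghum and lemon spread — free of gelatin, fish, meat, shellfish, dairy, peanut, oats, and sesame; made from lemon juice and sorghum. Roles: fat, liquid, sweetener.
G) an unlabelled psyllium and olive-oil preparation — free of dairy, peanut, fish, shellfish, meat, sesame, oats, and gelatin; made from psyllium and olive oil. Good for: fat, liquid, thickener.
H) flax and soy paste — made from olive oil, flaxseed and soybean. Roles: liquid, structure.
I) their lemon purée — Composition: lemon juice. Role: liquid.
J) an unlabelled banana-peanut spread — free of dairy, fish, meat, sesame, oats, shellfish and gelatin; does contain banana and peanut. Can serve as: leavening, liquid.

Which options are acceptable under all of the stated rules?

A: has prawn, so not vegetarian — no
B: has butter, so not dairy-free — no
C: all constraints satisfied — valid
D: has gelatin, so not vegetarian — no
E: has rolled oats, so not oat-free — out
F: nothing on the exclusion list — OK
G: nothing on the exclusion list — OK
H: only soybean, flaxseed and olive oil; none excluded — keep
I: works as a liquid, no oats, no dairy — keep
J: has peanut, so not peanut-free — out

C, F, G, H, I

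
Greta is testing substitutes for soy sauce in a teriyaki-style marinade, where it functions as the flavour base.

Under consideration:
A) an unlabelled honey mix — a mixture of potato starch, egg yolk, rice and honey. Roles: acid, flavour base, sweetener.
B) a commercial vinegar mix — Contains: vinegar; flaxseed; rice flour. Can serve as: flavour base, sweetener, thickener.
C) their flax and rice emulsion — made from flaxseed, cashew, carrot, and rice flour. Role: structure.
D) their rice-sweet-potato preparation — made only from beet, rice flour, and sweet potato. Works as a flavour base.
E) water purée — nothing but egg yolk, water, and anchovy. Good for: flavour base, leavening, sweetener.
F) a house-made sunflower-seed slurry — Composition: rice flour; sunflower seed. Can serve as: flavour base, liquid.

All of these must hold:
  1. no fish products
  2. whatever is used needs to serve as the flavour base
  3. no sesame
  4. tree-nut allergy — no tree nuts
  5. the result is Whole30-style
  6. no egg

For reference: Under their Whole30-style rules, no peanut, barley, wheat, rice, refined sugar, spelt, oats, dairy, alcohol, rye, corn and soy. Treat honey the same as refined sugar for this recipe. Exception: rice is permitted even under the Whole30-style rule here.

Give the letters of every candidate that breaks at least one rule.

A, C, E

A: has honey, so not Whole30-style; has egg yolk, so not egg-free — out
B: rice is permitted under the Whole30-style carve-out; nothing else excluded — keep
C: not usable as a flavour base; has cashew, so not tree-nut-free — reject
D: rice is permitted under the Whole30-style carve-out; nothing else excluded — keep
E: has anchovy, so not fish-free; has egg yolk, so not egg-free — no
F: rice is permitted under the Whole30-style carve-out; nothing else excluded — OK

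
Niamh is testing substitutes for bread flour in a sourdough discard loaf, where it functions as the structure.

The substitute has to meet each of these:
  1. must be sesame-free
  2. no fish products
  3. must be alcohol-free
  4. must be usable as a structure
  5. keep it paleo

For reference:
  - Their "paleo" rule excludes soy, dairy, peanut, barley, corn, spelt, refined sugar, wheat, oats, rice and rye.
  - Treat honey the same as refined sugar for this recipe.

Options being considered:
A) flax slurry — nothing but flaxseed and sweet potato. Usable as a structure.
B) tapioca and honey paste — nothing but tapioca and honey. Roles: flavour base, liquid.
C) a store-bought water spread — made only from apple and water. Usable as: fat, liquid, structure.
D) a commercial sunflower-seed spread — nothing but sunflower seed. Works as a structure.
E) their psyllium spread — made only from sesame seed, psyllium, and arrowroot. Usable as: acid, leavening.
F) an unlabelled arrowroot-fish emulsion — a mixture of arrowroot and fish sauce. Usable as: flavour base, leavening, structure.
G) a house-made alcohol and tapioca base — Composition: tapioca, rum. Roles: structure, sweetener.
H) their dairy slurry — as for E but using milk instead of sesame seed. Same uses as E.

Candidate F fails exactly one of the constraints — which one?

fish-free

usable as a structure: satisfied
paleo: satisfied
sesame-free: satisfied
fish-free: has fish sauce — fails
alcohol-free: satisfied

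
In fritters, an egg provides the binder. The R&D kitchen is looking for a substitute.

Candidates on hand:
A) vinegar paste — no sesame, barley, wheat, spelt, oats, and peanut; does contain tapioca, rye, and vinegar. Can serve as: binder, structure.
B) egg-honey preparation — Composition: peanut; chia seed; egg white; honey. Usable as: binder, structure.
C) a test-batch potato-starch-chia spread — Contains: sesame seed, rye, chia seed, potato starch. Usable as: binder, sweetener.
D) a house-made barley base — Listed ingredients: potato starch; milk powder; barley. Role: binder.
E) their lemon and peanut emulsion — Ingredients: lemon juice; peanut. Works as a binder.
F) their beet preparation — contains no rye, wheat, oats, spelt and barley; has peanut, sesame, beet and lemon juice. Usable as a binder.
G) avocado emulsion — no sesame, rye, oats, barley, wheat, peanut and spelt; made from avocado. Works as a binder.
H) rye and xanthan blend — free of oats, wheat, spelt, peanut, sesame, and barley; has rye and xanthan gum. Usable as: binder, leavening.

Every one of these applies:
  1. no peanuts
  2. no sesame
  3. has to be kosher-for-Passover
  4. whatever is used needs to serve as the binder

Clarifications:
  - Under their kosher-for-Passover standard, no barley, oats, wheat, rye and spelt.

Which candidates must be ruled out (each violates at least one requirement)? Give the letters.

A: has rye, so not kosher-for-Passover — out
B: has peanut, so not peanut-free — reject
C: has rye, so not kosher-for-Passover; has sesame seed, so not sesame-free — out
D: has barley, so not kosher-for-Passover — out
E: has peanut, so not peanut-free — reject
F: has peanut, so not peanut-free; has sesame, so not sesame-free — reject
G: no peanut, kosher-for-Passover — keep
H: has rye, so not kosher-for-Passover — reject

A, B, C, D, E, F, H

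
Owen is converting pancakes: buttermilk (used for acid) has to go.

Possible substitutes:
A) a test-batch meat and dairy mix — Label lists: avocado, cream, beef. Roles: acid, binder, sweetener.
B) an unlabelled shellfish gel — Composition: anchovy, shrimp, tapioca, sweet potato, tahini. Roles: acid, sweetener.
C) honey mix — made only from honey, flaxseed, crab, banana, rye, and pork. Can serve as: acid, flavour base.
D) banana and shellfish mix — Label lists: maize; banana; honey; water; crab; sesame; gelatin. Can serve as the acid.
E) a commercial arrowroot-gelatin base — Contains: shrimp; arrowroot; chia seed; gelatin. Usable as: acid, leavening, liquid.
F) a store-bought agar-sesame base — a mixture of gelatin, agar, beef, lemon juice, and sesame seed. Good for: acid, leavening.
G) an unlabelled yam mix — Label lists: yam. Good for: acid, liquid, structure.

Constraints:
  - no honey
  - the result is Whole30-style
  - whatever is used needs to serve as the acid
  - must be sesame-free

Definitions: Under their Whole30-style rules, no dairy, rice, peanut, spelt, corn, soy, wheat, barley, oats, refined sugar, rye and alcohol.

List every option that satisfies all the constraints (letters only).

E, G

A: has cream, so not Whole30-style — out
B: has tahini, so not sesame-free — no
C: has rye, so not Whole30-style; has honey, so not honey-free — out
D: has maize, so not Whole30-style; has sesame, so not sesame-free (and 1 more) — reject
E: works as an acid, no sesame, no honey — OK
F: has sesame seed, so not sesame-free — no
G: all constraints satisfied — OK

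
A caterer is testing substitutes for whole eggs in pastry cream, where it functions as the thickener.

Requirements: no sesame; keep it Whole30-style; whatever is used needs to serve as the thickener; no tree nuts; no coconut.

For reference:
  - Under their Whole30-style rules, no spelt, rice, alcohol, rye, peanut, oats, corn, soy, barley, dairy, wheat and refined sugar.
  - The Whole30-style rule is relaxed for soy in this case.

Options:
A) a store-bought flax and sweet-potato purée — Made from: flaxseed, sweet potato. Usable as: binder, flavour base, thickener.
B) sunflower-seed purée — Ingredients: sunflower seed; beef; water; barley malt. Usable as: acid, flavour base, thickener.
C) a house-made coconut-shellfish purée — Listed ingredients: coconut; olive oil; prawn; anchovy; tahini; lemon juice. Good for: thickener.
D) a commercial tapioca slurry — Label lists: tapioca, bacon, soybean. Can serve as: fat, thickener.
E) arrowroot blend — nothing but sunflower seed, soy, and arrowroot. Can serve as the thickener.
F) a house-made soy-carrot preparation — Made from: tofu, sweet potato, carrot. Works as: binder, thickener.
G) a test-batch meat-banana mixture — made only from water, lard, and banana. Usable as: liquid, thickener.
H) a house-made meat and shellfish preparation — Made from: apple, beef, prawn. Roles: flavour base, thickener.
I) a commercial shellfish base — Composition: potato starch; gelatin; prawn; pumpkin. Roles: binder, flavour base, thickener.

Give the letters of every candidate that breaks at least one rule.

A: only flaxseed and sweet potato; none excluded — valid
B: has barley malt, so not Whole30-style — no
C: has tahini, so not sesame-free; has coconut, so not coconut-free — reject
D: soy is permitted under the Whole30-style carve-out; nothing else excluded — keep
E: soy is permitted under the Whole30-style carve-out; nothing else excluded — keep
F: soy is permitted under the Whole30-style carve-out; nothing else excluded — OK
G: only lard, banana and water; none excluded — OK
H: works as a thickener, Whole30-style, no sesame — keep
I: works as a thickener, no coconut, no tree nuts — valid

B, C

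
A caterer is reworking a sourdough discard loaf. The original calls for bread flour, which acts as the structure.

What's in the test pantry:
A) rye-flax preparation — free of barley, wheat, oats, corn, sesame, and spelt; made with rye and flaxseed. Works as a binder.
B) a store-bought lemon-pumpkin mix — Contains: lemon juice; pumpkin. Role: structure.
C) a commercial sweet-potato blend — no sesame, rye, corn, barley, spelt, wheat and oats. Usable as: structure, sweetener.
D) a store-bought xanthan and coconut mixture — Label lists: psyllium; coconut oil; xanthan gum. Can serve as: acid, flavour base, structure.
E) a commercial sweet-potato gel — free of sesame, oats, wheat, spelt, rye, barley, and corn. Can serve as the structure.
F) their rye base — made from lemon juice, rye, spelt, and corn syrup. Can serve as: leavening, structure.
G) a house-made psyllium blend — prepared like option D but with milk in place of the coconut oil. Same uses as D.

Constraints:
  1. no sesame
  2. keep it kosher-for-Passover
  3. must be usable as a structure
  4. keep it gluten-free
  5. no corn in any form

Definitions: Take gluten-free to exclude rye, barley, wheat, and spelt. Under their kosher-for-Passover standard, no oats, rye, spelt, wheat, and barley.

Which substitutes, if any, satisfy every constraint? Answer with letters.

A: not usable as a structure; has rye, so not gluten-free (and 1 more) — out
B: all constraints satisfied — valid
C: no sesame, no corn — keep
D: all constraints satisfied — OK
E: no corn, no sesame — valid
F: has rye, so not gluten-free; has rye, so not kosher-for-Passover (and 1 more) — no
G: only milk, psyllium and xanthan gum; none excluded — OK

B, C, D, E, G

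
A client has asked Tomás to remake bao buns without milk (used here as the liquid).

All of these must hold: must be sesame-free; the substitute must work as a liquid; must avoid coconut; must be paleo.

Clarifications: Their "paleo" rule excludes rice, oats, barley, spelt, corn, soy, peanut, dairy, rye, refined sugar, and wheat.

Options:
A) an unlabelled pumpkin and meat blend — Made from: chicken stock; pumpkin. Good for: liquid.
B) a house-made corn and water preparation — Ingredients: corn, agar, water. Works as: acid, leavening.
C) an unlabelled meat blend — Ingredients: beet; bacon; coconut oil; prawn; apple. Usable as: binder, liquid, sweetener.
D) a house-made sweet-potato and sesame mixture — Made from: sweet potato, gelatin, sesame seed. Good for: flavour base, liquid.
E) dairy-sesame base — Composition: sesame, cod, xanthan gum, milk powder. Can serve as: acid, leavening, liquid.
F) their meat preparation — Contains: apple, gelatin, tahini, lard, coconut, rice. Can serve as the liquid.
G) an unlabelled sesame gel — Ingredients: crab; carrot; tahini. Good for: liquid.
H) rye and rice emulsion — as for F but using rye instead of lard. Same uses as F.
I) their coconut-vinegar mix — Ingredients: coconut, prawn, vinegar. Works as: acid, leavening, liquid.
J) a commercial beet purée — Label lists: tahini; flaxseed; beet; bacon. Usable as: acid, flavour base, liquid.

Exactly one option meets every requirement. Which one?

A: only chicken stock and pumpkin; none excluded — OK
B: not usable as a liquid; has corn, so not paleo — out
C: has coconut oil, so not coconut-free — out
D: has sesame seed, so not sesame-free — reject
E: has milk powder, so not paleo; has sesame, so not sesame-free — out
F: has rice, so not paleo; has coconut, so not coconut-free (and 1 more) — no
G: has tahini, so not sesame-free — reject
H: has rice, so not paleo; has coconut, so not coconut-free (and 1 more) — no
I: has coconut, so not coconut-free — no
J: has tahini, so not sesame-free — out

A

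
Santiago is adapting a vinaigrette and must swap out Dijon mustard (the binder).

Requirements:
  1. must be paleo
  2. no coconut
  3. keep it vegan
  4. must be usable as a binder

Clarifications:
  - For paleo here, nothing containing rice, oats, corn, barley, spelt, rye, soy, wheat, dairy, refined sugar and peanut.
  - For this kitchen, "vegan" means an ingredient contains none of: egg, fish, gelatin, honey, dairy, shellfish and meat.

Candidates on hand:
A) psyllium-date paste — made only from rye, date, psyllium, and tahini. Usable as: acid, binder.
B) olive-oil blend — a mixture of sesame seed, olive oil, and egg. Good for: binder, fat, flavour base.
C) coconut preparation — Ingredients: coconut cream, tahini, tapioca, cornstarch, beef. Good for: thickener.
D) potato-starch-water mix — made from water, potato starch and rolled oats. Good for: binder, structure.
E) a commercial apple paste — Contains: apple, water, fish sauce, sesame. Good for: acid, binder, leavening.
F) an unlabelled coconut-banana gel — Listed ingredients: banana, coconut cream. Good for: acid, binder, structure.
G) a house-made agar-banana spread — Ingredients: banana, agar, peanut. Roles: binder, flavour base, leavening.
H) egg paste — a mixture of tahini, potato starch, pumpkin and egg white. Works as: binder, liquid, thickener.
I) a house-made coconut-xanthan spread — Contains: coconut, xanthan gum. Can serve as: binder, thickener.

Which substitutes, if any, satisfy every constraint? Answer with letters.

A: has rye, so not paleo — reject
B: has egg, so not vegan — out
C: not usable as a binder; has cornstarch, so not paleo (and 2 more) — no
D: has rolled oats, so not paleo — reject
E: has fish sauce, so not vegan — reject
F: has coconut cream, so not coconut-free — reject
G: has peanut, so not paleo — reject
H: has egg white, so not vegan — out
I: has coconut, so not coconut-free — out

none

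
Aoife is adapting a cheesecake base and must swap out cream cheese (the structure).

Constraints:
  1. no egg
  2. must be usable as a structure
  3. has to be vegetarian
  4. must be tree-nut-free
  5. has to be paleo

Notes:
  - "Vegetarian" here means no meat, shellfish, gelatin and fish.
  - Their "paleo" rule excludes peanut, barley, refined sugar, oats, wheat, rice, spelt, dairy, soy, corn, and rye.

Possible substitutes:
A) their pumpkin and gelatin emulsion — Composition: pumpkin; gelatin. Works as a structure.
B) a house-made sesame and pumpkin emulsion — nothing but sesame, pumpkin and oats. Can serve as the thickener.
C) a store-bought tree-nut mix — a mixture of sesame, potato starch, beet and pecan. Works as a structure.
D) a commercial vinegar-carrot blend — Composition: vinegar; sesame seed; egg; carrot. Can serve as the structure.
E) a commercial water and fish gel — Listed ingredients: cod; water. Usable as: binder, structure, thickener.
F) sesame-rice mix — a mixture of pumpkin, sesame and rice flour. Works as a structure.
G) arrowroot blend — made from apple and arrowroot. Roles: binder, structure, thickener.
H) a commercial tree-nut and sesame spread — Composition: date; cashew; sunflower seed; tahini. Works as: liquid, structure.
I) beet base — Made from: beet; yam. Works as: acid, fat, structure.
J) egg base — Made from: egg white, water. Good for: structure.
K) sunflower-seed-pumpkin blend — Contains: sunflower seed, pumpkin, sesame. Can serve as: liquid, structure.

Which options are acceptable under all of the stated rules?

G, I, K

A: has gelatin, so not vegetarian — no
B: not usable as a structure; has oats, so not paleo — reject
C: has pecan, so not tree-nut-free — out
D: has egg, so not egg-free — reject
E: has cod, so not vegetarian — out
F: has rice flour, so not paleo — no
G: paleo, no tree nuts — OK
H: has cashew, so not tree-nut-free — reject
I: all constraints satisfied — keep
J: has egg white, so not egg-free — no
K: vegetarian, no egg — keep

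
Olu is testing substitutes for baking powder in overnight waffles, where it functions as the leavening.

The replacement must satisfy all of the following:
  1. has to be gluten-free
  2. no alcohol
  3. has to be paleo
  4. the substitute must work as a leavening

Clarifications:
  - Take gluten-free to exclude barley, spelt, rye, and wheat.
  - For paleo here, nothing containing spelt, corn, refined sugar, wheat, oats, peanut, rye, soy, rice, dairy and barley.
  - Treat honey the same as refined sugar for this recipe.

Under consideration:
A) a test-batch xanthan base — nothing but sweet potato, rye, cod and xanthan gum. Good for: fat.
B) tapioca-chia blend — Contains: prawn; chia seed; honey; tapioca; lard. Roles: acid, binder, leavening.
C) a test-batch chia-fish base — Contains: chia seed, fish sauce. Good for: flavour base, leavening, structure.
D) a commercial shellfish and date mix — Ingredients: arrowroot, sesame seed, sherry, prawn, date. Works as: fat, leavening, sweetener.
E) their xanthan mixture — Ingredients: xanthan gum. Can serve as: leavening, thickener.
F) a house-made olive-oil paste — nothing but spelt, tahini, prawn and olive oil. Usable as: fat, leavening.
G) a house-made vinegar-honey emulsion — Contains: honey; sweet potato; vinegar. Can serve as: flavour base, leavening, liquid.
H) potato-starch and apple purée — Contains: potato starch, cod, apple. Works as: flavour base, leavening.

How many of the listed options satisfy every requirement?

A: not usable as a leavening; has rye, so not gluten-free (and 1 more) — out
B: has honey, so not paleo — reject
C: all constraints satisfied — OK
D: has sherry, so not alcohol-free — reject
E: paleo, gluten-free — OK
F: has spelt, so not gluten-free; has spelt, so not paleo — out
G: has honey, so not paleo — out
H: only cod, apple, and potato starch; none excluded — keep

3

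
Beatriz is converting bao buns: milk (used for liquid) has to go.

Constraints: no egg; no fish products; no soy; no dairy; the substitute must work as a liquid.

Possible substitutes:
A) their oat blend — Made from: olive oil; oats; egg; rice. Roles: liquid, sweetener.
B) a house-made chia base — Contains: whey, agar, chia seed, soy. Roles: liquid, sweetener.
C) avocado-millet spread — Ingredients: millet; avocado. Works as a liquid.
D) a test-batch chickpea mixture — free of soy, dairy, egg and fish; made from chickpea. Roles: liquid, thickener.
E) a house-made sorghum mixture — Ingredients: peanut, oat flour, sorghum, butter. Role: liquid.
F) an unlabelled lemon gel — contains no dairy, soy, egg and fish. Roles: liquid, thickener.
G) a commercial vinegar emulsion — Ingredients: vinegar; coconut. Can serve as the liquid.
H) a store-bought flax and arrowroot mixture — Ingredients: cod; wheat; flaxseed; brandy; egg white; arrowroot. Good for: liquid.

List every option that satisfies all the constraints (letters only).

C, D, F, G

A: has egg, so not egg-free — reject
B: has soy, so not soy-free; has whey, so not dairy-free — no
C: works as a liquid, no egg, no soy — OK
D: no soy, no dairy — OK
E: has butter, so not dairy-free — reject
F: no soy, no egg — valid
G: only coconut and vinegar; none excluded — keep
H: has egg white, so not egg-free; has cod, so not fish-free — no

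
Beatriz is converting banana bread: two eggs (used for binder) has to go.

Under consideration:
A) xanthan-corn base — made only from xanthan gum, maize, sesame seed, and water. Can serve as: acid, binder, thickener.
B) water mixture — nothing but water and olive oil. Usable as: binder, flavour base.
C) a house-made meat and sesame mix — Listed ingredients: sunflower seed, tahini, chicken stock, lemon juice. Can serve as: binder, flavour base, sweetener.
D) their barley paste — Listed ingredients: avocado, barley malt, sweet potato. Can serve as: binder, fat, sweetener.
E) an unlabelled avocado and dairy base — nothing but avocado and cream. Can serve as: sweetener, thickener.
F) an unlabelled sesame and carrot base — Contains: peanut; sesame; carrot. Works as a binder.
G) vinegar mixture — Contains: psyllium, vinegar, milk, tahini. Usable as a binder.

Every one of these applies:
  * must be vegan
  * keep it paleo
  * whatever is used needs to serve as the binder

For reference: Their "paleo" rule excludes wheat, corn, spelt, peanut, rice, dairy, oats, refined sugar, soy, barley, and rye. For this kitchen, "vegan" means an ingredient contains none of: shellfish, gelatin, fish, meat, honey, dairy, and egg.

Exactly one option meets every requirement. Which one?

B

A: has maize, so not paleo — no
B: works as a binder, vegan, paleo — valid
C: has chicken stock, so not vegan — no
D: has barley malt, so not paleo — no
E: not usable as a binder; has cream, so not paleo (and 1 more) — reject
F: has peanut, so not paleo — out
G: has milk, so not paleo; has milk, so not vegan — out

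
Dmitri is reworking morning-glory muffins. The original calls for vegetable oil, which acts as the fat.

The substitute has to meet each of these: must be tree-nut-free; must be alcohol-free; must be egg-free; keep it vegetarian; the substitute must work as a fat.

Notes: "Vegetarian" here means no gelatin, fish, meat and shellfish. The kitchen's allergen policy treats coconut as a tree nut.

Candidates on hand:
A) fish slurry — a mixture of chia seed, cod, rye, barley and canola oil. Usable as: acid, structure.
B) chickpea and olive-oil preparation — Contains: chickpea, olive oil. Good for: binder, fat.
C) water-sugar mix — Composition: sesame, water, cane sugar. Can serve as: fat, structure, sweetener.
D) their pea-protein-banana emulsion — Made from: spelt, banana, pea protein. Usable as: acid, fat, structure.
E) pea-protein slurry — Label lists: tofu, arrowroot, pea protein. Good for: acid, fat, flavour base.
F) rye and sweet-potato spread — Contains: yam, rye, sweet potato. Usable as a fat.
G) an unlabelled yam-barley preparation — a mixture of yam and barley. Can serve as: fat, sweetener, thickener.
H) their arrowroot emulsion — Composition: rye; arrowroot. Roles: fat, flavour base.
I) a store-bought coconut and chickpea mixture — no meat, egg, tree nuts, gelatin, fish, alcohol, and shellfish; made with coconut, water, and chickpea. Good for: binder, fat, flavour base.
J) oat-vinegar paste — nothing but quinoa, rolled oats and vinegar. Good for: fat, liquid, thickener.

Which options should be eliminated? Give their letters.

A: not usable as a fat; has cod, so not vegetarian — no
B: all constraints satisfied — valid
C: works as a fat, vegetarian, no alcohol — valid
D: works as a fat, vegetarian, tree-nut-free — keep
E: works as a fat, no alcohol, vegetarian — valid
F: only rye, yam, and sweet potato; none excluded — keep
G: only barley and yam; none excluded — valid
H: only rye and arrowroot; none excluded — OK
I: has coconut, so not tree-nut-free — out
J: works as a fat, vegetarian, no egg — keep

A, I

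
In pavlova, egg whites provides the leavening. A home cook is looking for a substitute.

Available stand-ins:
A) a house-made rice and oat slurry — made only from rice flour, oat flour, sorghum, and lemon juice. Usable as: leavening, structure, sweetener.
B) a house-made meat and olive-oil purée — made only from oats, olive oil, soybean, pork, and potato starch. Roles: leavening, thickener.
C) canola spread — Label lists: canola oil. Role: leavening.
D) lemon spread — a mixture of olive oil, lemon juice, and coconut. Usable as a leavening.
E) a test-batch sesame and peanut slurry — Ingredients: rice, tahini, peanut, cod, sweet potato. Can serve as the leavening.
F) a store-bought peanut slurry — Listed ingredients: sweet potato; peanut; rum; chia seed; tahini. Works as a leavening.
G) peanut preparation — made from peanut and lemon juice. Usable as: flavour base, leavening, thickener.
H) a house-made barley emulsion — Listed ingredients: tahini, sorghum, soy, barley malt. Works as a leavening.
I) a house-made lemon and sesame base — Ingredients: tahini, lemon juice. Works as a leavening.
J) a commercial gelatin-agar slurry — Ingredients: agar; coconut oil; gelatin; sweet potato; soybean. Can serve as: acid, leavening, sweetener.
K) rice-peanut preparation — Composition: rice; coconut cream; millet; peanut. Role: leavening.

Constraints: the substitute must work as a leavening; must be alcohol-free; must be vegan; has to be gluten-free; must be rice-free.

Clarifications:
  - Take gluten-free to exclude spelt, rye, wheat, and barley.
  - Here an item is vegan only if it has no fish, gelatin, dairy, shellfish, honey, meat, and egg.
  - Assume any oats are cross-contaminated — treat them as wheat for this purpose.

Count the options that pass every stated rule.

4

A: has oat flour, so not gluten-free; has rice flour, so not rice-free — reject
B: has oats, so not gluten-free; has pork, so not vegan — reject
C: only canola oil; none excluded — OK
D: only coconut, olive oil and lemon juice; none excluded — valid
E: has cod, so not vegan; has rice, so not rice-free — out
F: has rum, so not alcohol-free — reject
G: works as a leavening, no rice, gluten-free — valid
H: has barley malt, so not gluten-free — reject
I: only tahini and lemon juice; none excluded — OK
J: has gelatin, so not vegan — no
K: has rice, so not rice-free — reject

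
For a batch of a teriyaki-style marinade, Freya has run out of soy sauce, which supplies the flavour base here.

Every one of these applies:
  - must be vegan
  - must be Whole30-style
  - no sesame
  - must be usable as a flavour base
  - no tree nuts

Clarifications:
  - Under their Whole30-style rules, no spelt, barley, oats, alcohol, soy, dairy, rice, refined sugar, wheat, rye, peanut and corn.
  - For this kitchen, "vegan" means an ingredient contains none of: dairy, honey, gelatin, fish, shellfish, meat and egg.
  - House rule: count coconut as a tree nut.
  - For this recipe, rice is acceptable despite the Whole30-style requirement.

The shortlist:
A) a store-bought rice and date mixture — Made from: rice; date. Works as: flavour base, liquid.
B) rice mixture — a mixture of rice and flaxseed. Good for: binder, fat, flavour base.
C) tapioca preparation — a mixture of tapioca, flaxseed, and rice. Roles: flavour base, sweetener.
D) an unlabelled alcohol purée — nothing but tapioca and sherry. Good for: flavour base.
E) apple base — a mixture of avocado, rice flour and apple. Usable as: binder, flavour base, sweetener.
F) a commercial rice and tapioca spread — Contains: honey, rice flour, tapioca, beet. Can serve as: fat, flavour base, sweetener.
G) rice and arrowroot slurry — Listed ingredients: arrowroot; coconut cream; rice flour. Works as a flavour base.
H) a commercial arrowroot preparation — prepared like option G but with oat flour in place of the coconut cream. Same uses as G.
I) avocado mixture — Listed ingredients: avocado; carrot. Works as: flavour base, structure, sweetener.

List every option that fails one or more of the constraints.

A: rice is permitted under the Whole30-style carve-out; nothing else excluded — keep
B: rice is permitted under the Whole30-style carve-out; nothing else excluded — valid
C: rice is permitted under the Whole30-style carve-out; nothing else excluded — valid
D: has sherry, so not Whole30-style — reject
E: rice is permitted under the Whole30-style carve-out; nothing else excluded — keep
F: has honey, so not vegan — out
G: has coconut cream, so not tree-nut-free — out
H: has oat flour, so not Whole30-style — reject
I: works as a flavour base, tree-nut-free, Whole30-style — keep

D, F, G, H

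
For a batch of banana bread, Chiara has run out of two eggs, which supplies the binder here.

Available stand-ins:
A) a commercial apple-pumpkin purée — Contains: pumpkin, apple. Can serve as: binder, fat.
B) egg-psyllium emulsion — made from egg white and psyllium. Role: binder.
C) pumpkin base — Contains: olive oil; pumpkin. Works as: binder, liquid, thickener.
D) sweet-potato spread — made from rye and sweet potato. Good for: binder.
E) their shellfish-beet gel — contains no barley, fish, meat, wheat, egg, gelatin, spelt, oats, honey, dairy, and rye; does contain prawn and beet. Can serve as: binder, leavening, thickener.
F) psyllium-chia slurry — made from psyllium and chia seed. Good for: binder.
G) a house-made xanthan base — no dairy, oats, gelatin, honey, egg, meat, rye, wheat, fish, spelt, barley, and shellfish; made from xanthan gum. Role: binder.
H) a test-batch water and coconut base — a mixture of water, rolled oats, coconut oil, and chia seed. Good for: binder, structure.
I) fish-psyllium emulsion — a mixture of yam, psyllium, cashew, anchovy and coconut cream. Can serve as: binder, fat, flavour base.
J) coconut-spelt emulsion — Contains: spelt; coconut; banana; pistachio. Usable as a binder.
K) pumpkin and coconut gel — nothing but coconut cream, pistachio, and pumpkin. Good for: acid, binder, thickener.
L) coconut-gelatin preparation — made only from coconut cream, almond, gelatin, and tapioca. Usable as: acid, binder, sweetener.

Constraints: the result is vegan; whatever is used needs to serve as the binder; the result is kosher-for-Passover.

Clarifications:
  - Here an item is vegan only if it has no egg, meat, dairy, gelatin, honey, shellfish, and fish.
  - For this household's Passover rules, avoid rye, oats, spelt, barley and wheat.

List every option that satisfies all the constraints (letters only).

A, C, F, G, K

A: works as a binder, vegan, kosher-for-Passover — valid
B: has egg white, so not vegan — no
C: only olive oil and pumpkin; none excluded — OK
D: has rye, so not kosher-for-Passover — out
E: has prawn, so not vegan — no
F: only psyllium and chia seed; none excluded — OK
G: all constraints satisfied — keep
H: has rolled oats, so not kosher-for-Passover — no
I: has anchovy, so not vegan — no
J: has spelt, so not kosher-for-Passover — no
K: kosher-for-Passover, vegan — OK
L: has gelatin, so not vegan — reject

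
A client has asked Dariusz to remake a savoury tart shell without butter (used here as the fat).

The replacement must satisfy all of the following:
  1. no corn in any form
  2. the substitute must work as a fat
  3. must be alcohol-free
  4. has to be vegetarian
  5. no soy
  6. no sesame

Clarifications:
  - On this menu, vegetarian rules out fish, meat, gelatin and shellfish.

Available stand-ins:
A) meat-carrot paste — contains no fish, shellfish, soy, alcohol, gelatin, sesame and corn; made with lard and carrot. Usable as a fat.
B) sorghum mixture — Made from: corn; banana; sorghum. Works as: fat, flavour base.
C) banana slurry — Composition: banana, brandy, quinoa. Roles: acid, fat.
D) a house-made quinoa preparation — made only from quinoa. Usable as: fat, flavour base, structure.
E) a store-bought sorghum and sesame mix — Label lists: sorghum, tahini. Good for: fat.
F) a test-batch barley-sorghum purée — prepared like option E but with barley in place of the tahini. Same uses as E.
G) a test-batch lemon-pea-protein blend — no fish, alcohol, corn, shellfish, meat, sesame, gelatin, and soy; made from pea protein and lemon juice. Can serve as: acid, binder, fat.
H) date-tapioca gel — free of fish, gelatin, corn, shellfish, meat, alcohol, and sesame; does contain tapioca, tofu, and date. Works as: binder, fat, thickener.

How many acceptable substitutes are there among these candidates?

3

A: has lard, so not vegetarian — reject
B: has corn, so not corn-free — reject
C: has brandy, so not alcohol-free — no
D: only quinoa; none excluded — OK
E: has tahini, so not sesame-free — out
F: all constraints satisfied — OK
G: all constraints satisfied — OK
H: has tofu, so not soy-free — out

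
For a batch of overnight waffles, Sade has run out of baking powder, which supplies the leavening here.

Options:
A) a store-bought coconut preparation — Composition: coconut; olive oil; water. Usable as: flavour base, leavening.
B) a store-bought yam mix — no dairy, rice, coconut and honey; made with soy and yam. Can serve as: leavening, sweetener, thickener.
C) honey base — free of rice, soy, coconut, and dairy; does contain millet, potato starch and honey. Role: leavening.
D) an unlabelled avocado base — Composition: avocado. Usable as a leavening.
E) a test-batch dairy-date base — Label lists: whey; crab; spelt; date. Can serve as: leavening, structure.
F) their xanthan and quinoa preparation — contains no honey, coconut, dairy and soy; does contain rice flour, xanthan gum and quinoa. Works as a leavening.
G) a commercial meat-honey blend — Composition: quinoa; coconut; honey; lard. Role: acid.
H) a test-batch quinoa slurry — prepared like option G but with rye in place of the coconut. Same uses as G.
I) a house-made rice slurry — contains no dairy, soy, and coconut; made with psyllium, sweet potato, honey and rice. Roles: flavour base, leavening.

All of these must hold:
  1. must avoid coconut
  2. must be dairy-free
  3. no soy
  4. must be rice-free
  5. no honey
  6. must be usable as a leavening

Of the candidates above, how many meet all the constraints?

1

A: has coconut, so not coconut-free — reject
B: has soy, so not soy-free — no
C: has honey, so not honey-free — out
D: works as a leavening, no honey, no soy — keep
E: has whey, so not dairy-free — reject
F: has rice flour, so not rice-free — reject
G: not usable as a leavening; has coconut, so not coconut-free (and 1 more) — out
H: not usable as a leavening; has honey, so not honey-free — no
I: has honey, so not honey-free; has rice, so not rice-free — reject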